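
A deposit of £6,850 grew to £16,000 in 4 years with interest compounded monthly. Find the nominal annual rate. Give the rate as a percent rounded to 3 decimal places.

The 48-period growth factor is 16,000/6,850 = 2.33577.
r/12 = 2.33577^(1/48) − 1 ≈ 0.0178309, so r ≈ 12·0.0178309 = 21.39703%.

21.397%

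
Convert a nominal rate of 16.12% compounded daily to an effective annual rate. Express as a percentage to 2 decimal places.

17.49%

EAR = (1 + 16.12%/365)^365 − 1 = (1 + 0.000441644)^365 − 1.
(1 + 0.000441644)^365 ≈ 1.174878, so EAR ≈ 17.48781%.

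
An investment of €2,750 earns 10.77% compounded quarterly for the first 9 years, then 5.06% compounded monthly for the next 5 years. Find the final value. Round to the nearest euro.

After 9 years at 10.77%: 2,750 × 2.602520508 ≈ 7,156.9314.
Then 5 years at 5.06%: 7,156.9314 × 1.287198416 ≈ 9,212.3908.

€9,212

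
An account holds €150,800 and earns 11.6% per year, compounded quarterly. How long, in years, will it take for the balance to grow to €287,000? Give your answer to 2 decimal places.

5.63 years

(1 + 0.029)^(4t) = 287,000/150,800 = 1.9032.
4t·ln(1 + 0.029) = ln(1.9032); 4t = 0.64353/0.0285875 ≈ 22.5108.
t ≈ 5.6277 years.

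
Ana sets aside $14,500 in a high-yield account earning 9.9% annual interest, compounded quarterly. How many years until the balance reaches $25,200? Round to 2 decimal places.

(1 + 0.02475)^(4t) = 25,200/14,500 = 1.7379.
4t·ln(1 + 0.02475) = ln(1.7379); 4t = 0.5527/0.0244487 ≈ 22.6063.
t ≈ 5.6516 years.

5.65 years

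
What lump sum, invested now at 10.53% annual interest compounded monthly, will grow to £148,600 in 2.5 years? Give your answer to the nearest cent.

Periodic rate = 10.53%/12 = 0.008775; 30 periods.
P = 148,600/(1 + 0.008775)^30 ≈ 148,600/1.29965871525 ≈ 114,337.7090.

£114,337.71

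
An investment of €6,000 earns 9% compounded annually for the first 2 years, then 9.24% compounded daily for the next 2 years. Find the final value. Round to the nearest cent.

Phase 1: 6,000·(1 + 0.09)^2 ≈ 7,128.6000.
Phase 2: 7,128.6000·(1 + 0.0924/365)^730 ≈ 8,575.3471.

€8,575.35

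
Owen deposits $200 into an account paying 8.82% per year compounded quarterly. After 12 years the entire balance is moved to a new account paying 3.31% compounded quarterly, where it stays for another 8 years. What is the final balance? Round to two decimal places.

Phase 1: 200·(1 + 0.02205)^48 ≈ 569.7612.
Phase 2: 569.7612·(1 + 0.008275)^32 ≈ 741.6872.

$741.69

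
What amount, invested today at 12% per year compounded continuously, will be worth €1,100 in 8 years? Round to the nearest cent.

P = A·e^(−rt) = 1,100·e^(−0.96).
e^(−0.96) ≈ 0.382892886, so P ≈ 421.1822.

€421.18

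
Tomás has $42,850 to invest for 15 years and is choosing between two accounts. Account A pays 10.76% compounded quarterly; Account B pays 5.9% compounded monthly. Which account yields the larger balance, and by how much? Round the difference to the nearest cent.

A: (1 + 0.0269)^60 ≈ 4.91687572389, so 42,850 × 4.91687572389 ≈ 210,688.1248.
B: (1 + 0.059/12)^180 ≈ 2.41773579433, so 42,850 × 2.41773579433 ≈ 103,599.9788.
Difference ≈ 107,088.1460 in favor of A.

Account A, by $107,088.15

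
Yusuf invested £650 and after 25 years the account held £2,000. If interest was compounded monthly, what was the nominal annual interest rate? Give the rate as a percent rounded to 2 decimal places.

The 300-period growth factor is 2,000/650 = 3.07692.
r/12 = 3.07692^(1/300) − 1 ≈ 0.00375346, so r ≈ 12·0.00375346 = 4.50415%.

4.50%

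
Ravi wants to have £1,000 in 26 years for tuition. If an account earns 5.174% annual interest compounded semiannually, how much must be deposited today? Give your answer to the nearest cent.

Growth factor = (1 + 0.02587)^52 ≈ 3.77399348.
P = 1,000/3.77399348 ≈ 264.9713.

£264.97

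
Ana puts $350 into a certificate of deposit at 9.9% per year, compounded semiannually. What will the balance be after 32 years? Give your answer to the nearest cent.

Periodic rate = 9.9%/2 = 0.0495; periods = 2·32 = 64.
A = 350·(1 + 0.0495)^64 ≈ 350·22.02299331 ≈ 7,708.0477.

$7,708.05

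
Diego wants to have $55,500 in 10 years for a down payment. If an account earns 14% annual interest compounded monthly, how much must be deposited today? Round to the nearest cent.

$13,797.49

Periodic rate = 14%/12 = 0.0116667; 120 periods.
P = 55,500/(1 + 0.14/12)^120 ≈ 55,500/4.0224706412 ≈ 13,797.4904.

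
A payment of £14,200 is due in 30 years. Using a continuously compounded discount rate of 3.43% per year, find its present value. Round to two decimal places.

P = A·e^(−rt) = 14,200·e^(−1.029).
e^(−1.029) ≈ 0.35736414609, so P ≈ 5,074.5709.

£5,074.57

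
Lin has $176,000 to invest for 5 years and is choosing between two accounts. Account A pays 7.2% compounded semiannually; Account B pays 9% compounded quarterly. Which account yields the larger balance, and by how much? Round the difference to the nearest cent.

Account B, by $23,975.08

A: (1 + 0.036)^10 ≈ 1.42428714349, so 176,000 × 1.42428714349 ≈ 250,674.5373.
B: (1 + 0.0225)^20 ≈ 1.56050920068, so 176,000 × 1.56050920068 ≈ 274,649.6193.
Difference ≈ 23,975.0821 in favor of B.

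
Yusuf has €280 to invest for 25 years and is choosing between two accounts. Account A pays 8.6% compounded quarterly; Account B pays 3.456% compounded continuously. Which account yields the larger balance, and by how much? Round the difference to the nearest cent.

A: (1 + 0.0215)^100 ≈ 8.391451655, so 280 × 8.391451655 ≈ 2,349.6065.
B: e^(0.03456·25) = e^0.864 ≈ 2.37263227, so 280 × 2.37263227 ≈ 664.3370.
Difference ≈ 1,685.2694 in favor of A.

Account A, by €1,685.27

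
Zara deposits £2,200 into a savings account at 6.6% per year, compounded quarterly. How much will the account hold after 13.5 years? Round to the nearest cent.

£5,323.80

Growth factor = (1 + 0.0165)^54 ≈ 2.419907027.
A ≈ 2,200 × 2.419907027 ≈ 5,323.7955.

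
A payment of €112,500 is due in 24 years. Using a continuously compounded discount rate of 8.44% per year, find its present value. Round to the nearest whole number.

€14,840

P = A·e^(−rt) = 112,500·e^(−2.0256).
e^(−2.0256) ≈ 0.131914670636, so P ≈ 14,840.4004.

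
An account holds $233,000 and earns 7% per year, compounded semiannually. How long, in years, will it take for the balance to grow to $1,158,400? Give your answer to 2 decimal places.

23.31 years

(1 + 0.035)^(2t) = 1,158,400/233,000 = 4.9717.
2t·ln(1 + 0.035) = ln(4.9717); 2t = 1.6038/0.0344014 ≈ 46.6189.
t ≈ 23.3094 years.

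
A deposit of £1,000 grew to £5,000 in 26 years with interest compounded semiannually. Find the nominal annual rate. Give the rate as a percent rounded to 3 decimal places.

The 52-period growth factor is 5,000/1,000 = 5.
r/2 = 5^(1/52) − 1 ≈ 0.0314347, so r ≈ 2·0.0314347 = 6.28694%.

6.287%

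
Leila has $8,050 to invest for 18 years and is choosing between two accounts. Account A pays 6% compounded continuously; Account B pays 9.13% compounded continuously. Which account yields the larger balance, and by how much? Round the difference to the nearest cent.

Account A growth factor: e^(0.06·18) = e^1.08 ≈ 2.9446795511; balance ≈ 23,704.6704.
Account B growth factor: e^(0.0913·18) = e^1.6434 ≈ 5.1727269193; balance ≈ 41,640.4517.
Account B is larger by 17,935.7813.

Account B, by $17,935.78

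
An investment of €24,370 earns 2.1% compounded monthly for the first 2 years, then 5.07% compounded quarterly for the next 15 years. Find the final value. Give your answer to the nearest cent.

After 2 years at 2.1%: 24,370 × 1.0428561977 ≈ 25,414.4055.
Then 15 years at 5.07%: 25,414.4055 × 2.1291453907 ≈ 54,110.9644.

€54,110.96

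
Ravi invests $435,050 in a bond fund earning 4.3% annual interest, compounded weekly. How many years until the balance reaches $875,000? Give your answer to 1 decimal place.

We need (1 + 0.000826923)^(52t) = 2.0113, so 52t = ln 2.0113 / ln 1.000827 ≈ 845.3650.
t ≈ 845.3650/52 = 16.2570 years.

16.3 years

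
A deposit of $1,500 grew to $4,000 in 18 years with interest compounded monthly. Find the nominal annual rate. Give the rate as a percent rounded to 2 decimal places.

5.46%

(1 + r/12)^216 = 4,000/1,500 = 2.66667.
1 + r/12 = 2.66667^(1/216) ≈ 1.004551, so r/12 ≈ 0.0045512.
r ≈ 12·0.0045512 = 5.46144%.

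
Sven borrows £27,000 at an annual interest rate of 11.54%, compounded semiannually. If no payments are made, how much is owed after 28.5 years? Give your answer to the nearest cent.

£660,733.78

Growth factor = (1 + 0.0577)^57 ≈ 24.471621573.
A ≈ 27,000 × 24.471621573 ≈ 660,733.7825.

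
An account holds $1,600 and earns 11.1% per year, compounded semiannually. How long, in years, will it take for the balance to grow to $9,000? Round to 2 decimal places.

(1 + 0.0555)^(2t) = 9,000/1,600 = 5.625.
2t·ln(1 + 0.0555) = ln(5.625); 2t = 1.7272/0.0540146 ≈ 31.9769.
t ≈ 15.9885 years.

15.99 years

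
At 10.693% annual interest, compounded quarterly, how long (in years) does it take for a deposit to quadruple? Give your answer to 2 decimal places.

13.14 years

(1 + 0.0267325)^(4t) = 4.
4t = ln 4 / ln(1 + 0.0267325) ≈ 1.3863/0.0263814 ≈ 52.5481.
t ≈ 13.1370.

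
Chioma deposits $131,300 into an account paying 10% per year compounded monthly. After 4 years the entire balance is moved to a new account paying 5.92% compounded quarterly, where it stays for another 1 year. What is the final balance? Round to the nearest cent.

After 4 years at 10%: 131,300 × 1.48935409861 ≈ 195,552.1931.
Then 1 years at 5.92%: 195,552.1931 × 1.06052725515 ≈ 207,388.4306.

$207,388.43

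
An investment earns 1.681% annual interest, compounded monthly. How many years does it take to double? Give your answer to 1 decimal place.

(1 + 0.00140083)^(12t) = 2.
12t = ln 2 / ln(1 + 0.00140083) ≈ 0.69315/0.00139985 ≈ 495.1571.
t ≈ 41.2631.

41.3 years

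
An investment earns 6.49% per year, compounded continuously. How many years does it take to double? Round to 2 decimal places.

e^(0.0649t) = 2, so 0.0649t = ln 2 ≈ 0.69315.
t ≈ 0.69315/0.0649 ≈ 10.6802.

10.68 years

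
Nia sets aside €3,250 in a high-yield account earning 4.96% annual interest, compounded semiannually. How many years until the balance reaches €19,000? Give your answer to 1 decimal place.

36.0 years

We need (1 + 0.0248)^(2t) = 5.8462, so 2t = ln 5.8462 / ln 1.0248 ≈ 72.0803.
t ≈ 72.0803/2 = 36.0401 years.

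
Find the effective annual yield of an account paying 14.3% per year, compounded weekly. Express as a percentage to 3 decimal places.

15.350%

One year is 52 periods at 0.00275 each: (1 + 0.00275)^52 ≈ 1.153503.
EAR = 1.153503 − 1 ≈ 15.35034%.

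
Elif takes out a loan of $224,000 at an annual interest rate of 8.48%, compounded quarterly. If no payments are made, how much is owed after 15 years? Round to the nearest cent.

$788,671.93

Growth factor = (1 + 0.0212)^60 ≈ 3.5208568494.
A ≈ 224,000 × 3.5208568494 ≈ 788,671.9343.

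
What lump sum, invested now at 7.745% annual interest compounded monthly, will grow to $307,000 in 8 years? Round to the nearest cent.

$165,544.28

Periodic rate = 7.745%/12 = 0.00645417; 96 periods.
P = 307,000/(1 + 0.07745/12)^96 ≈ 307,000/1.85448876769 ≈ 165,544.2758.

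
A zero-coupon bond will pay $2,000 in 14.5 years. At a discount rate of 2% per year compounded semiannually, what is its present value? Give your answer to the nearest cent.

Growth factor = (1 + 0.01)^29 ≈ 1.334503877.
P = 2,000/1.334503877 ≈ 1,498.6843.

$1,498.68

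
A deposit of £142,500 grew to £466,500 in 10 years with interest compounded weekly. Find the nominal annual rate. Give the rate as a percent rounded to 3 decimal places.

(1 + r/52)^520 = 466,500/142,500 = 3.27368.
1 + r/52 = 3.27368^(1/520) ≈ 1.002283, so r/52 ≈ 0.00228321.
r ≈ 52·0.00228321 = 11.87269%.

11.873%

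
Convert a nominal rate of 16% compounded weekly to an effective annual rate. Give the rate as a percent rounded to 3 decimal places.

17.322%

One year is 52 periods at 0.00307692 each: (1 + 0.00307692)^52 ≈ 1.173223.
EAR = 1.173223 − 1 ≈ 17.32226%.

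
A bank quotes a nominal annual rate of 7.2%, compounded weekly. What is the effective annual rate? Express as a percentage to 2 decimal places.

7.46%

One year is 52 periods at 0.00138462 each: (1 + 0.00138462)^52 ≈ 1.074602.
EAR = 1.074602 − 1 ≈ 7.46018%.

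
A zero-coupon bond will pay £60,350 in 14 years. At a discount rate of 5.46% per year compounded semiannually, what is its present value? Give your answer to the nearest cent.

Periodic rate = 5.46%/2 = 0.0273; 28 periods.
P = 60,350/(1 + 0.0273)^28 ≈ 60,350/2.1258081474 ≈ 28,389.2035.

£28,389.20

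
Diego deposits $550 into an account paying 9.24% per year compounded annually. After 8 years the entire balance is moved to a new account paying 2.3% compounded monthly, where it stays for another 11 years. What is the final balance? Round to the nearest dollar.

$1,436

Phase 1: 550·(1 + 0.0924)^8 ≈ 1,115.3630.
Phase 2: 1,115.3630·(1 + 0.023/12)^132 ≈ 1,436.1095.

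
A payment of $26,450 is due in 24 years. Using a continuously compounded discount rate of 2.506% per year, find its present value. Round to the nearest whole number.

P = A·e^(−rt) = 26,450·e^(−0.60144).
e^(−0.60144) ≈ 0.54802191607, so P ≈ 14,495.1797.

$14,495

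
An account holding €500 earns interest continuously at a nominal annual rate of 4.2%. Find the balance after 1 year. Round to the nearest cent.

€521.45

A = P·e^(rt) = 500·e^(0.042·1) = 500·e^0.042.
e^0.042 ≈ 1.04289448, so A ≈ 521.4472.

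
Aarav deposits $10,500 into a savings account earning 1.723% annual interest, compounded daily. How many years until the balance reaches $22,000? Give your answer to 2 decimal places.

42.93 years

We need (1 + 0.0000472055)^(365t) = 2.0952, so 365t = ln 2.0952 / ln 1.000047 ≈ 15669.4660.
t ≈ 15669.4660/365 = 42.9300 years.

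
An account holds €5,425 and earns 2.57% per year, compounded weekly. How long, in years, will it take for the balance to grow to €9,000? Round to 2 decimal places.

(1 + 0.000494231)^(52t) = 9,000/5,425 = 1.659.
52t·ln(1 + 0.000494231) = ln(1.659); 52t = 0.50621/0.000494109 ≈ 1024.4845.
t ≈ 19.7016 years.

19.70 years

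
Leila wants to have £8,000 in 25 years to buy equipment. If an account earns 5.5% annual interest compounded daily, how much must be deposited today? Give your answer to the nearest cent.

Growth factor = (1 + 0.055/365)^9125 ≈ 3.954667056.
P = 8,000/3.954667056 ≈ 2,022.9263.

£2,022.93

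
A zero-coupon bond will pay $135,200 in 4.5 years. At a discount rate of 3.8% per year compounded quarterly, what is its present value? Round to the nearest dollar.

$114,041

Periodic rate = 3.8%/4 = 0.0095; 18 periods.
P = 135,200/(1 + 0.0095)^18 ≈ 135,200/1.18553346874 ≈ 114,041.4873.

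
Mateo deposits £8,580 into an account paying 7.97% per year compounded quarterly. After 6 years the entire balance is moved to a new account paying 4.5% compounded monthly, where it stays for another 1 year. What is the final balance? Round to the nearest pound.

£14,409

After 6 years at 7.97%: 8,580 × 1.6056012296 ≈ 13,776.0586.
Then 1 years at 4.5%: 13,776.0586 × 1.045939825 ≈ 14,408.9283.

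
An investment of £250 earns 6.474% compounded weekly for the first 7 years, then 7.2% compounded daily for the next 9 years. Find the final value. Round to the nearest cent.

£751.67

Phase 1: 250·(1 + 0.001245)^364 ≈ 393.2160.
Phase 2: 393.2160·(1 + 0.072/365)^3285 ≈ 751.6683.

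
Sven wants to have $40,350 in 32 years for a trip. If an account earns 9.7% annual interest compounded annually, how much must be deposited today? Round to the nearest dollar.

$2,086

Growth factor = (1 + 0.097)^32 ≈ 19.346930983.
P = 40,350/19.346930983 ≈ 2,085.6021.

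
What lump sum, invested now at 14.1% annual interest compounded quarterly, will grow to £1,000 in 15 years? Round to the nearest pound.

£125

Growth factor = (1 + 0.03525)^60 ≈ 7.99308351.
P = 1,000/7.99308351 ≈ 125.1082.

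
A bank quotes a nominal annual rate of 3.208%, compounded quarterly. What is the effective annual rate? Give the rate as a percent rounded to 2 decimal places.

One year is 4 periods at 0.00802 each: (1 + 0.00802)^4 ≈ 1.032468.
EAR = 1.032468 − 1 ≈ 3.24680%.

3.25%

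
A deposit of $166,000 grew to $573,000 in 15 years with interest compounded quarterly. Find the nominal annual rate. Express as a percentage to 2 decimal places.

The 60-period growth factor is 573,000/166,000 = 3.45181.
r/4 = 3.45181^(1/60) − 1 ≈ 0.0208629, so r ≈ 4·0.0208629 = 8.34518%.

8.35%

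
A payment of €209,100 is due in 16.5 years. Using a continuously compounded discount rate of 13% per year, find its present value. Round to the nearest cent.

P = A·e^(−rt) = 209,100·e^(−2.145).
e^(−2.145) ≈ 0.117068037044, so P ≈ 24,478.9265.

€24,478.93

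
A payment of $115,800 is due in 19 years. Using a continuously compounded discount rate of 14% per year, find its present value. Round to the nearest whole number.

$8,100

P = A·e^(−rt) = 115,800·e^(−2.66).
e^(−2.66) ≈ 0.0699482217447, so P ≈ 8,100.0041.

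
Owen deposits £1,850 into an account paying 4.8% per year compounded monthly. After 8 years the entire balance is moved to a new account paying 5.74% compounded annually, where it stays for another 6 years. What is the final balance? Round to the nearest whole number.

After 8 years at 4.8%: 1,850 × 1.467021334 ≈ 2,713.9895.
Then 6 years at 5.74%: 2,713.9895 × 1.397770391 ≈ 3,793.5341.

£3,794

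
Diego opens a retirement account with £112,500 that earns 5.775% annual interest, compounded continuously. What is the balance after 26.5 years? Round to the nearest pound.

£519,740

A = P·e^(rt) = 112,500·e^(0.05775·26.5) = 112,500·e^1.530375.
e^1.530375 ≈ 4.61990896336, so A ≈ 519,739.7584.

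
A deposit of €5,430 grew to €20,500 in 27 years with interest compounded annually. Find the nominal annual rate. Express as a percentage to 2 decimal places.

5.04%

The 27-period growth factor is 20,500/5,430 = 3.77532.
r = 3.77532^(1/27) − 1 ≈ 0.0504338, i.e. 5.04338%.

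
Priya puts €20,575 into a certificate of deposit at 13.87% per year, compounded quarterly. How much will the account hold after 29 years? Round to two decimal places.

€1,072,997.49

Periodic rate = 13.87%/4 = 0.034675; periods = 4·29 = 116.
A = 20,575·(1 + 0.034675)^116 ≈ 20,575·52.15054637181 ≈ 1,072,997.4916.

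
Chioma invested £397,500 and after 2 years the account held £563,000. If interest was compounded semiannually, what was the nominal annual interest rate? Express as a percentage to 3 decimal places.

18.184%

The 4-period growth factor is 563,000/397,500 = 1.41635.
r/2 = 1.41635^(1/4) − 1 ≈ 0.0909198, so r ≈ 2·0.0909198 = 18.18396%.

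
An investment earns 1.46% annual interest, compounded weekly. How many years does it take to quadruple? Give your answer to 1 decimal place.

(1 + 0.000280769)^(52t) = 4.
52t = ln 4 / ln(1 + 0.000280769) ≈ 1.3863/0.00028073 ≈ 4938.1799.
t ≈ 94.9650.

95.0 years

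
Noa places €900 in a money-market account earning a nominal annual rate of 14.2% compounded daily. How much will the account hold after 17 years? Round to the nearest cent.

€10,056.01

Growth factor = (1 + 0.142/365)^6205 ≈ 11.173339615.
A ≈ 900 × 11.173339615 ≈ 10,056.0057.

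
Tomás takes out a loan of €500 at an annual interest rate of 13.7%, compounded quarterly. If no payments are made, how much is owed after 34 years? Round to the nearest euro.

Periodic rate = 13.7%/4 = 0.03425; periods = 4·34 = 136.
A = 500·(1 + 0.03425)^136 ≈ 500·97.515133844 ≈ 48,757.5669.

€48,758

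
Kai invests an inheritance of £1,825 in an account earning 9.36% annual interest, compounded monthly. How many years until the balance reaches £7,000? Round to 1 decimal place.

(1 + 0.0078)^(12t) = 7,000/1,825 = 3.8356.
12t·ln(1 + 0.0078) = ln(3.8356); 12t = 1.3443/0.00776974 ≈ 173.0213.
t ≈ 14.4184 years.

14.4 years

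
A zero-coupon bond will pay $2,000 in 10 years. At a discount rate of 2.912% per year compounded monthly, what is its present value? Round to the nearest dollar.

$1,495

Growth factor = (1 + 0.02912/12)^120 ≈ 1.337560253.
P = 2,000/1.337560253 ≈ 1,495.2597.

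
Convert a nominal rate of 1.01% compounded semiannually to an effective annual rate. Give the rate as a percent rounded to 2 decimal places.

1.01%

EAR = (1 + 1.01%/2)^2 − 1 = (1 + 0.00505)^2 − 1.
(1 + 0.00505)^2 ≈ 1.010126, so EAR ≈ 1.01255%.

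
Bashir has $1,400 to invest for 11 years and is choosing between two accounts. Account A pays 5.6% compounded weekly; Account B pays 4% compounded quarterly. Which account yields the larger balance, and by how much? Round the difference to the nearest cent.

Account A, by $422.21

A: (1 + 0.056/52)^572 ≈ 1.850893593, so 1,400 × 1.850893593 ≈ 2,591.2510.
B: (1 + 0.01)^44 ≈ 1.549317572, so 1,400 × 1.549317572 ≈ 2,169.0446.
Difference ≈ 422.2064 in favor of A.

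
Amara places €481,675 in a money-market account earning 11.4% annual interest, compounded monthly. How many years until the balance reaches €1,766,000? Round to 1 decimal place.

(1 + 0.0095)^(12t) = 1,766,000/481,675 = 3.6664.
12t·ln(1 + 0.0095) = ln(3.6664); 12t = 1.2992/0.00945516 ≈ 137.4068.
t ≈ 11.4506 years.

11.5 years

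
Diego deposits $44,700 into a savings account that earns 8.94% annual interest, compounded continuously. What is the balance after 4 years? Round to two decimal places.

A = P·e^(rt) = 44,700·e^(0.0894·4) = 44,700·e^0.3576.
e^0.3576 ≈ 1.4298935487, so A ≈ 63,916.2416.

$63,916.24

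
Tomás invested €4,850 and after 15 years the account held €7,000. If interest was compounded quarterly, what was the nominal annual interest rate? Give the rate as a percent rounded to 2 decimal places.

2.45%

The 60-period growth factor is 7,000/4,850 = 1.4433.
r/4 = 1.4433^(1/60) − 1 ≈ 0.00613426, so r ≈ 4·0.00613426 = 2.45370%.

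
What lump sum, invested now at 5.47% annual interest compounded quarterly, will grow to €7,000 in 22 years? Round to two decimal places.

€2,118.41

Growth factor = (1 + 0.013675)^88 ≈ 3.304370564.
P = 7,000/3.304370564 ≈ 2,118.4065.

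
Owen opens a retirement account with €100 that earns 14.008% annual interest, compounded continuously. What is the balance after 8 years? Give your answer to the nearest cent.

A = P·e^(rt) = 100·e^(0.14008·8) = 100·e^1.12064.
e^1.12064 ≈ 3.06681634, so A ≈ 306.6816.

€306.68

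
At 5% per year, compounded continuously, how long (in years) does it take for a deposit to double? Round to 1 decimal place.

13.9 years

e^(0.05t) = 2, so 0.05t = ln 2 ≈ 0.69315.
t ≈ 0.69315/0.05 ≈ 13.8629.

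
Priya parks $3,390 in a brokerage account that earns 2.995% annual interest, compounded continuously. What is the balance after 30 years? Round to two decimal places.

A = P·e^(rt) = 3,390·e^(0.02995·30) = 3,390·e^0.8985.
e^0.8985 ≈ 2.455916472, so A ≈ 8,325.5568.

$8,325.56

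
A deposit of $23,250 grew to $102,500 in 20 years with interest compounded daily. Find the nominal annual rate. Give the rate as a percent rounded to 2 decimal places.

(1 + r/365)^7300 = 102,500/23,250 = 4.4086.
1 + r/365 = 4.4086^(1/7300) ≈ 1.000203, so r/365 ≈ 0.000203248.
r ≈ 365·0.000203248 = 7.41854%.

7.42%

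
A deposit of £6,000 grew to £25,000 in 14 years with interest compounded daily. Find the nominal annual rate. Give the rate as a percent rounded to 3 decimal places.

10.195%

(1 + r/365)^5110 = 25,000/6,000 = 4.16667.
1 + r/365 = 4.16667^(1/5110) ≈ 1.000279, so r/365 ≈ 0.000279318.
r ≈ 365·0.000279318 = 10.19511%.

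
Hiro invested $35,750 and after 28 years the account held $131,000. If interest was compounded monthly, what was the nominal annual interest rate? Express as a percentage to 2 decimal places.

(1 + r/12)^336 = 131,000/35,750 = 3.66434.
1 + r/12 = 3.66434^(1/336) ≈ 1.003872, so r/12 ≈ 0.0038725.
r ≈ 12·0.0038725 = 4.64700%.

4.65%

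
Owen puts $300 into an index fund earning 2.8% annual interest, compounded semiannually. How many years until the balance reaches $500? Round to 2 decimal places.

18.37 years

(1 + 0.014)^(2t) = 500/300 = 1.6667.
2t·ln(1 + 0.014) = ln(1.6667); 2t = 0.51083/0.0139029 ≈ 36.7424.
t ≈ 18.3712 years.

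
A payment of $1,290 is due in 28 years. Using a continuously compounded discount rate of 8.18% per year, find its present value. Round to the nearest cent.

$130.58

P = A·e^(−rt) = 1,290·e^(−2.2904).
e^(−2.2904) ≈ 0.1012259634, so P ≈ 130.5815.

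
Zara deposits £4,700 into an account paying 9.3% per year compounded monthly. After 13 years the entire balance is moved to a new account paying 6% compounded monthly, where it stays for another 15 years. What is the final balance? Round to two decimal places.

Phase 1: 4,700·(1 + 0.00775)^156 ≈ 15,672.4078.
Phase 2: 15,672.4078·(1 + 0.005)^180 ≈ 38,461.5550.

£38,461.56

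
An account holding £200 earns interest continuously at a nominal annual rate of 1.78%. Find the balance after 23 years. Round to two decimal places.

A = P·e^(rt) = 200·e^(0.0178·23) = 200·e^0.4094.
e^0.4094 ≈ 1.50591397, so A ≈ 301.1828.

£301.18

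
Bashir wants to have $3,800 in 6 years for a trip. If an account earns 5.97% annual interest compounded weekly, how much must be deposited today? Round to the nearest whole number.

$2,656

Growth factor = (1 + 0.0597/52)^312 ≈ 1.430457805.
P = 3,800/1.430457805 ≈ 2,656.4922.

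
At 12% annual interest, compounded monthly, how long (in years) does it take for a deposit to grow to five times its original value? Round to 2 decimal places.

(1 + 0.01)^(12t) = 5.
12t = ln 5 / ln(1 + 0.01) ≈ 1.6094/0.00995033 ≈ 161.7472.
t ≈ 13.4789.

13.48 years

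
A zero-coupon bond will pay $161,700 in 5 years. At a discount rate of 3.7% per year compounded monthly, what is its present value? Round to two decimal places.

$134,427.82

Periodic rate = 3.7%/12 = 0.00308333; 60 periods.
P = 161,700/(1 + 0.037/12)^60 ≈ 161,700/1.20287602471 ≈ 134,427.8186.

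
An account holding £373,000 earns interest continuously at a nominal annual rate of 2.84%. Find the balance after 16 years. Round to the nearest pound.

£587,560

A = P·e^(rt) = 373,000·e^(0.0284·16) = 373,000·e^0.4544.
e^0.4544 ≈ 1.57522796266, so A ≈ 587,560.0301.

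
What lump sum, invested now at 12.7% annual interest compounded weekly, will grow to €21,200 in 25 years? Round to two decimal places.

€889.47

Growth factor = (1 + 0.127/52)^1300 ≈ 23.83438147.
P = 21,200/23.83438147 ≈ 889.4714.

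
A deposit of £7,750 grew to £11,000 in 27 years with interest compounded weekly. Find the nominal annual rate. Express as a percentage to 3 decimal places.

1.297%

The 1404-period growth factor is 11,000/7,750 = 1.41935.
r/52 = 1.41935^(1/1404) − 1 ≈ 0.000249463, so r ≈ 52·0.000249463 = 1.29721%.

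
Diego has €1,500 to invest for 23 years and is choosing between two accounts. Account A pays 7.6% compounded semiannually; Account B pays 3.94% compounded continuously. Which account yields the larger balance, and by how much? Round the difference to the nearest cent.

Account A, by €4,627.72

Account A growth factor: (1 + 0.038)^46 ≈ 5.560044424; balance ≈ 8,340.0666.
Account B growth factor: e^(0.0394·23) = e^0.9062 ≈ 2.474900022; balance ≈ 3,712.3500.
Account A is larger by 4,627.7166.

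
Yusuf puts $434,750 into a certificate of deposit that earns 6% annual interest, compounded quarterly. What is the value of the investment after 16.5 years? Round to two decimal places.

$1,161,444.28

Growth factor = (1 + 0.015)^66 ≈ 2.671522206059.
A ≈ 434,750 × 2.671522206059 ≈ 1,161,444.2791.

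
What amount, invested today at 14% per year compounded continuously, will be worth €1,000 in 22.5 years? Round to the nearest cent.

€42.85

P = A·e^(−rt) = 1,000·e^(−3.15).
e^(−3.15) ≈ 0.0428521269, so P ≈ 42.8521.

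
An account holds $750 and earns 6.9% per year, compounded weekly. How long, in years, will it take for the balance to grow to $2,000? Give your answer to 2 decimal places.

We need (1 + 0.00132692)^(52t) = 2.6667, so 52t = ln 2.6667 / ln 1.001327 ≈ 739.6660.
t ≈ 739.6660/52 = 14.2243 years.

14.22 years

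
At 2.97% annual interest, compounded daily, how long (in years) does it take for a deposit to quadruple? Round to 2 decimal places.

46.68 years

(1 + 0.0000813699)^(365t) = 4.
365t = ln 4 / ln(1 + 0.0000813699) ≈ 1.3863/8.13666e-05 ≈ 17037.6440.
t ≈ 46.6785.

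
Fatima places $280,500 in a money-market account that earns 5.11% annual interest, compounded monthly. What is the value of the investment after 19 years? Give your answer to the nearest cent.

Growth factor = (1 + 0.0511/12)^228 ≈ 2.63488263967.
A ≈ 280,500 × 2.63488263967 ≈ 739,084.5804.

$739,084.58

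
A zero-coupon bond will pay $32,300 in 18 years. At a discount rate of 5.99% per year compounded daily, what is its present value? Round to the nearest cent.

$10,989.67

Periodic rate = 5.99%/365 = 0.00016411; 6570 periods.
P = 32,300/(1 + 0.0599/365)^6570 ≈ 32,300/2.9391238837 ≈ 10,989.6695.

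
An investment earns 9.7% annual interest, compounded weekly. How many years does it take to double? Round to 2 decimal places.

7.15 years

(1 + 0.00186538)^(52t) = 2.
52t = ln 2 / ln(1 + 0.00186538) ≈ 0.69315/0.00186365 ≈ 371.9305.
t ≈ 7.1525.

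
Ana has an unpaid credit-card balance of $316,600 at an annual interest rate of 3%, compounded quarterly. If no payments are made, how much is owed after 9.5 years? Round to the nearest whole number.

Periodic rate = 3%/4 = 0.0075; periods = 4·9.5 = 38.
A = 316,600·(1 + 0.0075)^38 ≈ 316,600·1.32834866278 ≈ 420,555.1866.

$420,555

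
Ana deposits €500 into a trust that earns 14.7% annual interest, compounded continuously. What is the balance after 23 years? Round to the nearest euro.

€14,700

A = P·e^(rt) = 500·e^(0.147·23) = 500·e^3.381.
e^3.381 ≈ 29.400156575, so A ≈ 14,700.0783.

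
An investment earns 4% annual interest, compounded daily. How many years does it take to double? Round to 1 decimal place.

17.3 years

(1 + 0.000109589)^(365t) = 2.
365t = ln 2 / ln(1 + 0.000109589) ≈ 0.69315/0.000109583 ≈ 6325.3146.
t ≈ 17.3296.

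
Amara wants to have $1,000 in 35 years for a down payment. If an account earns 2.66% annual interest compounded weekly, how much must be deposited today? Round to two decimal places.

$394.25

Periodic rate = 2.66%/52 = 0.000511538; 1820 periods.
P = 1,000/(1 + 0.0266/52)^1820 ≈ 1,000/2.53644111 ≈ 394.2532.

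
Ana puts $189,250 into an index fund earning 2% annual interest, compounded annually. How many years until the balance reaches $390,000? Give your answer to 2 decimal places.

36.51 years

We need (1 + 0.02)^t = 2.0608, so t = ln 2.0608 / ln 1.02 ≈ 36.5142.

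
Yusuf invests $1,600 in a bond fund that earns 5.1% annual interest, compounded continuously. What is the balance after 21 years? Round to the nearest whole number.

$4,669

A = P·e^(rt) = 1,600·e^(0.051·21) = 1,600·e^1.071.
e^1.071 ≈ 2.918296338, so A ≈ 4,669.2741.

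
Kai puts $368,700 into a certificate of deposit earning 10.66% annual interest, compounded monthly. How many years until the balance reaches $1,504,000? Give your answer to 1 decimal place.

13.2 years

(1 + 0.00888333)^(12t) = 1,504,000/368,700 = 4.0792.
12t·ln(1 + 0.00888333) = ln(4.0792); 12t = 1.4059/0.00884411 ≈ 158.9646.
t ≈ 13.2471 years.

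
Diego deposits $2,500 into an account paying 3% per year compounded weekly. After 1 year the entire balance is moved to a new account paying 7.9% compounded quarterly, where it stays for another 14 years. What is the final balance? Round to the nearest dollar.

Phase 1: 2,500·(1 + 0.03/52)^52 ≈ 2,576.1141.
Phase 2: 2,576.1141·(1 + 0.01975)^56 ≈ 7,702.1695.

$7,702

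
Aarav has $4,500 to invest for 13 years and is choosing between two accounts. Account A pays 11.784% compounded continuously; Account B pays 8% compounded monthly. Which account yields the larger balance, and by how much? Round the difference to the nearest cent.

Account A growth factor: e^(0.11784·13) = e^1.53192 ≈ 4.6270522395; balance ≈ 20,821.7351.
Account B growth factor: (1 + 0.08/12)^156 ≈ 2.8194692672; balance ≈ 12,687.6117.
Account A is larger by 8,134.1234.

Account A, by $8,134.12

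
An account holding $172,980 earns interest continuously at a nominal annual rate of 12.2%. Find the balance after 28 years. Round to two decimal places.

A = P·e^(rt) = 172,980·e^(0.122·28) = 172,980·e^3.416.
e^3.416 ≈ 30.44738159054, so A ≈ 5,266,788.0675.

$5,266,788.07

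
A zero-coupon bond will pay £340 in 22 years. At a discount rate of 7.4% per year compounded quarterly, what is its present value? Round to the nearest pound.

£68

Growth factor = (1 + 0.0185)^88 ≈ 5.01846539.
P = 340/5.01846539 ≈ 67.7498.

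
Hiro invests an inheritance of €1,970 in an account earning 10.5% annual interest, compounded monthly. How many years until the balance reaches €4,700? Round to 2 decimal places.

(1 + 0.00875)^(12t) = 4,700/1,970 = 2.3858.
12t·ln(1 + 0.00875) = ln(2.3858); 12t = 0.86953/0.00871194 ≈ 99.8089.
t ≈ 8.3174 years.

8.32 years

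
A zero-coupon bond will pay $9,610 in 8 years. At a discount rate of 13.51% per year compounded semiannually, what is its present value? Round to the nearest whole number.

$3,377

Periodic rate = 13.51%/2 = 0.06755; 16 periods.
P = 9,610/(1 + 0.06755)^16 ≈ 9,610/2.845847331 ≈ 3,376.8502.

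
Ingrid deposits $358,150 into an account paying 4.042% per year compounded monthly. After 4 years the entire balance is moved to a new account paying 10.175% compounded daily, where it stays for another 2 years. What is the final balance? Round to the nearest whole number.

Phase 1: 358,150·(1 + 0.04042/12)^48 ≈ 420,885.2398.
Phase 2: 420,885.2398·(1 + 0.10175/365)^730 ≈ 515,858.1619.

$515,858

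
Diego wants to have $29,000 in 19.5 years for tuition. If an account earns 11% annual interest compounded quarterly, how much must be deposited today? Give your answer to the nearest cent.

Periodic rate = 11%/4 = 0.0275; 78 periods.
P = 29,000/(1 + 0.0275)^78 ≈ 29,000/8.2981786942 ≈ 3,494.7428.

$3,494.74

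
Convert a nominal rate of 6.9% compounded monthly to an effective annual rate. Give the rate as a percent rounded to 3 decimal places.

EAR = (1 + 6.9%/12)^12 − 1 = (1 + 0.00575)^12 − 1.
(1 + 0.00575)^12 ≈ 1.071224, so EAR ≈ 7.12245%.

7.122%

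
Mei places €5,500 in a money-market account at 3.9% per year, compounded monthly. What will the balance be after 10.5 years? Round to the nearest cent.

€8,277.86

Periodic rate = 3.9%/12 = 0.00325; periods = 12·10.5 = 126.
A = 5,500·(1 + 0.00325)^126 ≈ 5,500·1.505064871 ≈ 8,277.8568.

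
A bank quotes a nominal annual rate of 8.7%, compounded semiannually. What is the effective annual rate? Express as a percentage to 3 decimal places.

One year is 2 periods at 0.0435 each: (1 + 0.0435)^2 ≈ 1.088892.
EAR = 1.088892 − 1 ≈ 8.88923%.

8.889%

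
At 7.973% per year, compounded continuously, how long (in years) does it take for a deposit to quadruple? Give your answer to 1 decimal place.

e^(0.07973t) = 4, so 0.07973t = ln 4 ≈ 1.3863.
t ≈ 1.3863/0.07973 ≈ 17.3874.

17.4 years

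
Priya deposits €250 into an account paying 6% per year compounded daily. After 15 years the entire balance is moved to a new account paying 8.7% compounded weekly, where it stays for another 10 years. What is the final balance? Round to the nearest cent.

€1,466.54

After 15 years at 6%: 250 × 2.459421195 ≈ 614.8553.
Then 10 years at 8.7%: 614.8553 × 2.385176253 ≈ 1,466.5383.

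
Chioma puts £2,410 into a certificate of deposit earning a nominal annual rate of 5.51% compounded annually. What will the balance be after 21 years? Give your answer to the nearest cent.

Growth factor = (1 + 0.0551)^21 ≈ 3.084367255.
A ≈ 2,410 × 3.084367255 ≈ 7,433.3251.

£7,433.33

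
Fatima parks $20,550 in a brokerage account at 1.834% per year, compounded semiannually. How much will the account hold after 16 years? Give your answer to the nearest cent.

Periodic rate = 1.834%/2 = 0.00917; periods = 2·16 = 32.
A = 20,550·(1 + 0.00917)^32 ≈ 20,550·1.3392406128 ≈ 27,521.3946.

$27,521.39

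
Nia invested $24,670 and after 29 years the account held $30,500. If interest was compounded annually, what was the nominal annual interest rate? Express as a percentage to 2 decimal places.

0.73%

The 29-period growth factor is 30,500/24,670 = 1.23632.
r = 1.23632^(1/29) − 1 ≈ 0.00734195, i.e. 0.73420%.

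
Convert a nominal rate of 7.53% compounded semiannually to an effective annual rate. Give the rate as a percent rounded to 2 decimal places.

One year is 2 periods at 0.03765 each: (1 + 0.03765)^2 ≈ 1.076718.
EAR = 1.076718 − 1 ≈ 7.67175%.

7.67%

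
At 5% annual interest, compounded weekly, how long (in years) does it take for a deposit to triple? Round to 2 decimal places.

21.98 years

(1 + 0.000961538)^(52t) = 3.
52t = ln 3 / ln(1 + 0.000961538) ≈ 1.0986/0.000961076 ≈ 1143.1060.
t ≈ 21.9828.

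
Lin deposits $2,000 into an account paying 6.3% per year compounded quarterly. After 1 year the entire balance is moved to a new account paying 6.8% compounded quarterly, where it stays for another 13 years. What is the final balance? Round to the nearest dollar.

Phase 1: 2,000·(1 + 0.01575)^4 ≈ 2,129.0081.
Phase 2: 2,129.0081·(1 + 0.017)^52 ≈ 5,115.2501.

$5,115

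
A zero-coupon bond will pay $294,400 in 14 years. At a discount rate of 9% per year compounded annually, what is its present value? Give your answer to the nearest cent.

$88,098.16

Growth factor = (1 + 0.09)^14 ≈ 3.34172702724.
P = 294,400/3.34172702724 ≈ 88,098.1593.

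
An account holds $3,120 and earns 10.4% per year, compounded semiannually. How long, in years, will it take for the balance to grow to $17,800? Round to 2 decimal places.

(1 + 0.052)^(2t) = 17,800/3,120 = 5.7051.
2t·ln(1 + 0.052) = ln(5.7051); 2t = 1.7414/0.0506931 ≈ 34.3511.
t ≈ 17.1756 years.

17.18 years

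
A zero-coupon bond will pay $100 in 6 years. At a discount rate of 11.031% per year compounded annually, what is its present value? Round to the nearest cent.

$53.37

Annual rate = 11.031% = 0.11031; 6 periods.
P = 100/(1 + 0.11031)^6 ≈ 100/1.8735509 ≈ 53.3746.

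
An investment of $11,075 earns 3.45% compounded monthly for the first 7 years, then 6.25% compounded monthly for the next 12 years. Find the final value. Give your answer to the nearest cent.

After 7 years at 3.45%: 11,075 × 1.2727163921 ≈ 14,095.3340.
Then 12 years at 6.25%: 14,095.3340 × 2.1128835593 ≈ 29,781.7996.

$29,781.80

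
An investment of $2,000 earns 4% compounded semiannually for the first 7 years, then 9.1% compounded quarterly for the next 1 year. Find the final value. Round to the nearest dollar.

$2,887

After 7 years at 4%: 2,000 × 1.319478763 ≈ 2,638.9575.
Then 1 years at 9.1%: 2,638.9575 × 1.094152741 ≈ 2,887.4226.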